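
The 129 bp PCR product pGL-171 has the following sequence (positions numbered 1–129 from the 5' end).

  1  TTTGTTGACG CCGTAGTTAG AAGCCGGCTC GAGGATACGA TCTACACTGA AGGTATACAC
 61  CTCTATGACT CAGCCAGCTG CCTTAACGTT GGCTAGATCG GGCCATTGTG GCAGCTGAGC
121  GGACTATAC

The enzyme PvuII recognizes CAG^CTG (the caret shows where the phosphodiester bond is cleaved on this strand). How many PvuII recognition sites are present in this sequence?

CAGCTG occurs starting at positions 75, 112.
PvuII cuts at 2 sites.

2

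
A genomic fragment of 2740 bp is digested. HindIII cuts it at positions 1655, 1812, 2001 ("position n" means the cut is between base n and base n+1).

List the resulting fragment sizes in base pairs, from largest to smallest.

1655, 739, 189, 157 bp

Linear molecule, 3 cuts → 4 fragments:
  1655 − 0 = 1655 bp
  1812 − 1655 = 157 bp
  2001 − 1812 = 189 bp
  2740 − 2001 = 739 bp
Sorted largest to smallest: 1655, 739, 189, 157 bp.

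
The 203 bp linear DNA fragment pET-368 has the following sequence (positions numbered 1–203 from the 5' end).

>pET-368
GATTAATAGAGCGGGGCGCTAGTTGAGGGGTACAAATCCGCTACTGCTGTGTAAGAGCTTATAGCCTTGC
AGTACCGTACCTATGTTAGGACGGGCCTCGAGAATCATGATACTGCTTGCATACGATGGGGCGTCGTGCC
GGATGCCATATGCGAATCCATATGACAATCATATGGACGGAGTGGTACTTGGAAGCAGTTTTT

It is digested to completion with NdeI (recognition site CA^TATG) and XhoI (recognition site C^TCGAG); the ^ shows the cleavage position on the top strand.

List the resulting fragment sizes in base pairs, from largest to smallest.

NdeI sites (CATATG) start at positions 147, 159, 170.
NdeI cuts after base 2 of each site, so after positions 148, 160, 171.
The XhoI site (CTCGAG) starts at position 97.
XhoI cuts after the first base of each site, so after position 97.
Combined cut positions: 97, 148, 160, 171.
Linear molecule, 4 cuts → 5 fragments:
  1–97 → 97 bp
  98–148 → 51 bp
  149–160 → 12 bp
  161–171 → 11 bp
  172–203 → 32 bp
Sorted largest to smallest: 97, 51, 32, 12, 11 bp.

97, 51, 32, 12, 11 bp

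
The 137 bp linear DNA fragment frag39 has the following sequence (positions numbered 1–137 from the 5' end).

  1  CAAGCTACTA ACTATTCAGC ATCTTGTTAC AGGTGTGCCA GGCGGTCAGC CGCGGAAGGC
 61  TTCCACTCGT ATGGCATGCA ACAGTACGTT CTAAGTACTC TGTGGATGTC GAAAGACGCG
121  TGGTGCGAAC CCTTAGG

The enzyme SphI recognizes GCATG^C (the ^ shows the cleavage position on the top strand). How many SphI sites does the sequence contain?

GCATGC occurs starting at position 74.
SphI cuts at 1 site.

1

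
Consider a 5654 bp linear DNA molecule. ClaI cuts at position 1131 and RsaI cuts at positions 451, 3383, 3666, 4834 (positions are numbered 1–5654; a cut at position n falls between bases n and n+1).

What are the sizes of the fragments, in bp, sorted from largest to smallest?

2252, 1168, 820, 680, 451, 283 bp

Combined cut positions (sorted): 451, 1131, 3383, 3666, 4834.
Linear molecule, 5 cuts → 6 fragments:
  451 − 0 = 451 bp
  1131 − 451 = 680 bp
  3383 − 1131 = 2252 bp
  3666 − 3383 = 283 bp
  4834 − 3666 = 1168 bp
  5654 − 4834 = 820 bp
Sorted largest to smallest: 2252, 1168, 820, 680, 451, 283 bp.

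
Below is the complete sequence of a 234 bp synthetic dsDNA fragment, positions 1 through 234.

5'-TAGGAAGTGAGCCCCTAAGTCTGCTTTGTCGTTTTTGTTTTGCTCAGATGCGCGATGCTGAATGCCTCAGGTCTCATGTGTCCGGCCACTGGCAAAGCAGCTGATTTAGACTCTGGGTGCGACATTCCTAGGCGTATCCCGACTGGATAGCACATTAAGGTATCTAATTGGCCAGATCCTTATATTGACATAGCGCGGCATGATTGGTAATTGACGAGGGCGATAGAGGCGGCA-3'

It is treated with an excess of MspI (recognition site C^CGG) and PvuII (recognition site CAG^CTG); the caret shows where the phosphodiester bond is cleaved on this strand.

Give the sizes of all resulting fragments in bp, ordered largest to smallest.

The MspI site (CCGG) starts at position 82.
MspI cuts after the first base of each site, so after position 82.
The PvuII site (CAGCTG) starts at position 98.
PvuII cuts after base 3 of each site, so after position 100.
Combined cut positions: 82, 100.
Linear molecule, 2 cuts → 3 fragments:
  1–82 → 82 bp
  83–100 → 18 bp
  101–234 → 134 bp
Sorted largest to smallest: 134, 82, 18 bp.

134, 82, 18 bp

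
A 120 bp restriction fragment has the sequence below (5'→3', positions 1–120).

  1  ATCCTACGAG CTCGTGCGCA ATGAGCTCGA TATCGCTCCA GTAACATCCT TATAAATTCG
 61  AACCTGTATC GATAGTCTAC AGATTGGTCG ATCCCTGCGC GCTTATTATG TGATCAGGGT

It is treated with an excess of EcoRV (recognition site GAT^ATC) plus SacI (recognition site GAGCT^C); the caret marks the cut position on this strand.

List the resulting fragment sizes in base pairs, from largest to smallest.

89, 15, 12, 4 bp

The EcoRV site (GATATC) starts at position 29.
EcoRV cuts after base 3 of each site, so after position 31.
SacI sites (GAGCTC) start at positions 8, 23.
SacI cuts after base 5 of each site (before the last base), so after positions 12, 27.
Combined cut positions: 12, 27, 31.
Linear molecule, 3 cuts → 4 fragments:
  1–12 → 12 bp
  13–27 → 15 bp
  28–31 → 4 bp
  32–120 → 89 bp
Sorted largest to smallest: 89, 15, 12, 4 bp.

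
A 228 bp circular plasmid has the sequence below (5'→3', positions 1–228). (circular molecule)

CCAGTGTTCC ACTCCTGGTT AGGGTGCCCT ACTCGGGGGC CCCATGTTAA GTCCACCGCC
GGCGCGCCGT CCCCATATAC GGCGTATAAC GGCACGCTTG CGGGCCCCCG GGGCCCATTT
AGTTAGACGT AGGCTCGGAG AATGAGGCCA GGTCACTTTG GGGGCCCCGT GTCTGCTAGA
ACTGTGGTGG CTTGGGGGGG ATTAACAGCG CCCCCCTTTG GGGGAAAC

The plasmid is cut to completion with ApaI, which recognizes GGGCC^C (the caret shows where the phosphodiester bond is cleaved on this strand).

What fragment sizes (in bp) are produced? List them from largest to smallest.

103, 65, 51, 9 bp

ApaI sites (GGGCCC) start at positions 37, 102, 111, 162.
ApaI cuts after base 5 of each site (before the last base), so after positions 41, 106, 115, 166.
Circular molecule, 4 cuts → 4 fragments:
  42–106 → 65 bp
  107–115 → 9 bp
  116–166 → 51 bp
  167–228 then 1–41 → 62 + 41 = 103 bp
Sorted largest to smallest: 103, 65, 51, 9 bp.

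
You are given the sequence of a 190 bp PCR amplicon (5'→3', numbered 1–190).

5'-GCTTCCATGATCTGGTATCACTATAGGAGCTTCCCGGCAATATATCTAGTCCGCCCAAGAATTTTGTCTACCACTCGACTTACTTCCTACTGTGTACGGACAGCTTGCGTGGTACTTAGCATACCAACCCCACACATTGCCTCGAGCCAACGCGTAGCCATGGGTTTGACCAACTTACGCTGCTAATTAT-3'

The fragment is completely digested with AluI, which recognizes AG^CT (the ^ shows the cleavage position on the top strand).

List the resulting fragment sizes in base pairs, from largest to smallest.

AluI sites (AGCT) start at positions 28, 102.
AluI cuts after base 2 of each site, so after positions 29, 103.
Linear molecule, 2 cuts → 3 fragments:
  1–29 → 29 bp
  30–103 → 74 bp
  104–190 → 87 bp
Sorted largest to smallest: 87, 74, 29 bp.

87, 74, 29 bp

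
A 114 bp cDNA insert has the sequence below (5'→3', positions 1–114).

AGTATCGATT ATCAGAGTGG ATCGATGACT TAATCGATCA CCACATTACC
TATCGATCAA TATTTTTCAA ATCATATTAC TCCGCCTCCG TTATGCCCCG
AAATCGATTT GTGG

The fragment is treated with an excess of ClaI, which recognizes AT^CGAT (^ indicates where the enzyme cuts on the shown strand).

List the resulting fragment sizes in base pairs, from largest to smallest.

ClaI sites (ATCGAT) start at positions 4, 21, 33, 52, 103.
ClaI cuts after base 2 of each site, so after positions 5, 22, 34, 53, 104.
Linear molecule, 5 cuts → 6 fragments:
  1–5 → 5 bp
  6–22 → 17 bp
  23–34 → 12 bp
  35–53 → 19 bp
  54–104 → 51 bp
  105–114 → 10 bp
Sorted largest to smallest: 51, 19, 17, 12, 10, 5 bp.

51, 19, 17, 12, 10, 5 bp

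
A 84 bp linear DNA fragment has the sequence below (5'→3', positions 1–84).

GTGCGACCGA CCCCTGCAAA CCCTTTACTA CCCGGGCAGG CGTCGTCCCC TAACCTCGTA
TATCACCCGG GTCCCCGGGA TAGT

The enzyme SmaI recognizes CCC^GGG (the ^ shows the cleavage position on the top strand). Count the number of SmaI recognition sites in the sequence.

3

CCCGGG occurs starting at positions 31, 66, 74.
SmaI cuts at 3 sites.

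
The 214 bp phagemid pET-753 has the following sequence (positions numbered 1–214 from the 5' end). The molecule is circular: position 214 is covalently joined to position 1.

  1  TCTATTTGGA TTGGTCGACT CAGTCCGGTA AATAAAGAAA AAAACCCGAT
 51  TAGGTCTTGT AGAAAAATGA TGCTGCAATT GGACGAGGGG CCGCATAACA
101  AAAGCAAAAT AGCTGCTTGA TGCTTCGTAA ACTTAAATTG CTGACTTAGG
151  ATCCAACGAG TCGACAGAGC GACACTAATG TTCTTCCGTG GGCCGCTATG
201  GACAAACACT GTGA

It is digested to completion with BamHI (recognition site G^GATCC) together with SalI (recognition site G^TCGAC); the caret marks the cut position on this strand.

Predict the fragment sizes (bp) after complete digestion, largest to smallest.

135, 68, 11 bp

The BamHI site (GGATCC) starts at position 149.
BamHI cuts after the first base of each site, so after position 149.
SalI sites (GTCGAC) start at positions 14, 160.
SalI cuts after the first base of each site, so after positions 14, 160.
Combined cut positions: 14, 149, 160.
Circular molecule, 3 cuts → 3 fragments:
  15–149 → 135 bp
  150–160 → 11 bp
  161–214 then 1–14 → 54 + 14 = 68 bp
Sorted largest to smallest: 135, 68, 11 bp.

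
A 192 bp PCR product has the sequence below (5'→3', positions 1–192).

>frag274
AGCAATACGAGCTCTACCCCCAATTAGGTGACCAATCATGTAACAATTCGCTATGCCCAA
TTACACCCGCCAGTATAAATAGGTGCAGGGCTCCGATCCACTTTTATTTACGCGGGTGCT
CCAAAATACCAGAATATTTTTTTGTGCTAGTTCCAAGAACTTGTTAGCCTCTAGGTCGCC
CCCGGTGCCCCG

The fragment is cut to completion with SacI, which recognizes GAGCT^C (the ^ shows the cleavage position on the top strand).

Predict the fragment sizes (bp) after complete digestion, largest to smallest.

The SacI site (GAGCTC) starts at position 9.
SacI cuts after base 5 of each site (before the last base), so after position 13.
Linear molecule, 1 cut → 2 fragments:
  1–13 → 13 bp
  14–192 → 179 bp
Sorted largest to smallest: 179, 13 bp.

179, 13 bp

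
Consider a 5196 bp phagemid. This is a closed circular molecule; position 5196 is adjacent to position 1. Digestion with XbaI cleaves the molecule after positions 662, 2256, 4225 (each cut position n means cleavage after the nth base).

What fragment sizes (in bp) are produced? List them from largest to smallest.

1969, 1633, 1594 bp

Circular molecule, 3 cuts → 3 fragments:
  2256 − 662 = 1594 bp
  4225 − 2256 = 1969 bp
  wrap: 5196 − 4225 + 662 = 1633 bp
Sorted largest to smallest: 1969, 1633, 1594 bp.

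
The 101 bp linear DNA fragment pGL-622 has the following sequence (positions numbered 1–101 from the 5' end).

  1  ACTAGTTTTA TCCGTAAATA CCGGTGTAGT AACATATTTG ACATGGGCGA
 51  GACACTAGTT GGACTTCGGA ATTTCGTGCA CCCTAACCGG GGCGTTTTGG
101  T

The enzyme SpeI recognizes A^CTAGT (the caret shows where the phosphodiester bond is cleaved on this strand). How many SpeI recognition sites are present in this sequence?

ACTAGT occurs starting at positions 1, 54.
SpeI cuts at 2 sites.

2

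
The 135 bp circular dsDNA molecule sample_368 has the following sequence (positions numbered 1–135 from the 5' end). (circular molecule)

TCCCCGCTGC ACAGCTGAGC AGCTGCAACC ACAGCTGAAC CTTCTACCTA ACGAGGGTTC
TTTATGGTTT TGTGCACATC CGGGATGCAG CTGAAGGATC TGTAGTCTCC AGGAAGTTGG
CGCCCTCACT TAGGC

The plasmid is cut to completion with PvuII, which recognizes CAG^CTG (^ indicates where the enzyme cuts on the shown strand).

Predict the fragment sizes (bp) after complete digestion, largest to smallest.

59, 56, 12, 8 bp

PvuII sites (CAGCTG) start at positions 12, 20, 32, 88.
PvuII cuts after base 3 of each site, so after positions 14, 22, 34, 90.
Circular molecule, 4 cuts → 4 fragments:
  15–22 → 8 bp
  23–34 → 12 bp
  35–90 → 56 bp
  91–135 then 1–14 → 45 + 14 = 59 bp
Sorted largest to smallest: 59, 56, 12, 8 bp.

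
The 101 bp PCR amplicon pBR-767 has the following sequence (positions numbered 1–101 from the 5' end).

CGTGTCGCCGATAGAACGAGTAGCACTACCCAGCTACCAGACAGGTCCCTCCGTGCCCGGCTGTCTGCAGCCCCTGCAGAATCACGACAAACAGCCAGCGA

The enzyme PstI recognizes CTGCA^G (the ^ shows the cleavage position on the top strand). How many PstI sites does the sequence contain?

CTGCAG occurs starting at positions 65, 74.
PstI cuts at 2 sites.

2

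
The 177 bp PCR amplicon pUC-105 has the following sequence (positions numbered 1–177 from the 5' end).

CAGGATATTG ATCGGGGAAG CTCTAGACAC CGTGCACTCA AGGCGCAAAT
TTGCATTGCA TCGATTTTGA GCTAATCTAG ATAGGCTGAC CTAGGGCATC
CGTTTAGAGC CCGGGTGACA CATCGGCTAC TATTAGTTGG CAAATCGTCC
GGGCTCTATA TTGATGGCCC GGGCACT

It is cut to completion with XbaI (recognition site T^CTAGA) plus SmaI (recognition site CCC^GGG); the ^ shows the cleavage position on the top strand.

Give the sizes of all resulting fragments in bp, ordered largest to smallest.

58, 54, 36, 22, 7 bp

XbaI sites (TCTAGA) start at positions 22, 76.
XbaI cuts after the first base of each site, so after positions 22, 76.
SmaI sites (CCCGGG) start at positions 110, 168.
SmaI cuts after base 3 of each site, so after positions 112, 170.
Combined cut positions: 22, 76, 112, 170.
Linear molecule, 4 cuts → 5 fragments:
  1–22 → 22 bp
  23–76 → 54 bp
  77–112 → 36 bp
  113–170 → 58 bp
  171–177 → 7 bp
Sorted largest to smallest: 58, 54, 36, 22, 7 bp.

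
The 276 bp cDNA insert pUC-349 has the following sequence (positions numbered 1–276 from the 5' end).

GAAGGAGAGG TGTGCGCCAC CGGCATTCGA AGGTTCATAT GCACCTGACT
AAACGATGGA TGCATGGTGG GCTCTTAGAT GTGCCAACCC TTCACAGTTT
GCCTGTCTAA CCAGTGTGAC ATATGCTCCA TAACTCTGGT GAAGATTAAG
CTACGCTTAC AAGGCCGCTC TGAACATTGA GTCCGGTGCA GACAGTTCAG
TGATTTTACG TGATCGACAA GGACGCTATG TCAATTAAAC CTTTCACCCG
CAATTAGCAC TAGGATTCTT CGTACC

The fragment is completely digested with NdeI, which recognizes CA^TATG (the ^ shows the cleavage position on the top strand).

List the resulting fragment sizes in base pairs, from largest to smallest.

155, 84, 37 bp

NdeI sites (CATATG) start at positions 36, 120.
NdeI cuts after base 2 of each site, so after positions 37, 121.
Linear molecule, 2 cuts → 3 fragments:
  1–37 → 37 bp
  38–121 → 84 bp
  122–276 → 155 bp
Sorted largest to smallest: 155, 84, 37 bp.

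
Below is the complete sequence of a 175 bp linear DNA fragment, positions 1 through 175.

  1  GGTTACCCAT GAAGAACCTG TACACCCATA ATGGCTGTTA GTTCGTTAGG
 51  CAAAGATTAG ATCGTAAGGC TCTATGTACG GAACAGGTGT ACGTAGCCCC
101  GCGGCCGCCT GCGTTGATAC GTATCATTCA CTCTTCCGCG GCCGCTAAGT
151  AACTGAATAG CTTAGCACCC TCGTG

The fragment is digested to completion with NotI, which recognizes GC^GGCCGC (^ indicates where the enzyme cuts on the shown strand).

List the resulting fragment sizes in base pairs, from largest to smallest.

NotI sites (GCGGCCGC) start at positions 101, 138.
NotI cuts after base 2 of each site, so after positions 102, 139.
Linear molecule, 2 cuts → 3 fragments:
  1–102 → 102 bp
  103–139 → 37 bp
  140–175 → 36 bp
Sorted largest to smallest: 102, 37, 36 bp.

102, 37, 36 bp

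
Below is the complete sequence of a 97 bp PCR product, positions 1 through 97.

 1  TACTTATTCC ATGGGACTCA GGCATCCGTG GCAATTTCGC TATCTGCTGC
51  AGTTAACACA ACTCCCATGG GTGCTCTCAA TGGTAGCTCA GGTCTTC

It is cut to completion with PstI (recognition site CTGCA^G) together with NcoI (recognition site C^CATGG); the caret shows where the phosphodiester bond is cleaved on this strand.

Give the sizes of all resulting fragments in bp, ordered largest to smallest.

The PstI site (CTGCAG) starts at position 47.
PstI cuts after base 5 of each site (before the last base), so after position 51.
NcoI sites (CCATGG) start at positions 9, 65.
NcoI cuts after the first base of each site, so after positions 9, 65.
Combined cut positions: 9, 51, 65.
Linear molecule, 3 cuts → 4 fragments:
  1–9 → 9 bp
  10–51 → 42 bp
  52–65 → 14 bp
  66–97 → 32 bp
Sorted largest to smallest: 42, 32, 14, 9 bp.

42, 32, 14, 9 bp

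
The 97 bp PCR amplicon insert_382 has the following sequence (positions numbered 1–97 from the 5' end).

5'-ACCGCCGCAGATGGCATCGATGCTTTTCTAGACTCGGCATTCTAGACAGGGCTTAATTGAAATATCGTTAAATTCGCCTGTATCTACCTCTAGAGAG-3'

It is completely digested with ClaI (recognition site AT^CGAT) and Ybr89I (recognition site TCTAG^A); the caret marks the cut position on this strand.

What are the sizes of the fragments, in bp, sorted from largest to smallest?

48, 17, 14, 14, 4 bp

The ClaI site (ATCGAT) starts at position 16.
ClaI cuts after base 2 of each site, so after position 17.
Ybr89I sites (TCTAGA) start at positions 27, 41, 89.
Ybr89I cuts after base 5 of each site (before the last base), so after positions 31, 45, 93.
Combined cut positions: 17, 31, 45, 93.
Linear molecule, 4 cuts → 5 fragments:
  1–17 → 17 bp
  18–31 → 14 bp
  32–45 → 14 bp
  46–93 → 48 bp
  94–97 → 4 bp
Sorted largest to smallest: 48, 17, 14, 14, 4 bp.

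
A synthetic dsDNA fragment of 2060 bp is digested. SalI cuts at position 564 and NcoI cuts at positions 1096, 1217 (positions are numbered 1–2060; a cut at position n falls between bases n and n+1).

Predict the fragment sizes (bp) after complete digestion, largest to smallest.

843, 564, 532, 121 bp

Combined cut positions (sorted): 564, 1096, 1217.
Linear molecule, 3 cuts → 4 fragments:
  564 − 0 = 564 bp
  1096 − 564 = 532 bp
  1217 − 1096 = 121 bp
  2060 − 1217 = 843 bp
Sorted largest to smallest: 843, 564, 532, 121 bp.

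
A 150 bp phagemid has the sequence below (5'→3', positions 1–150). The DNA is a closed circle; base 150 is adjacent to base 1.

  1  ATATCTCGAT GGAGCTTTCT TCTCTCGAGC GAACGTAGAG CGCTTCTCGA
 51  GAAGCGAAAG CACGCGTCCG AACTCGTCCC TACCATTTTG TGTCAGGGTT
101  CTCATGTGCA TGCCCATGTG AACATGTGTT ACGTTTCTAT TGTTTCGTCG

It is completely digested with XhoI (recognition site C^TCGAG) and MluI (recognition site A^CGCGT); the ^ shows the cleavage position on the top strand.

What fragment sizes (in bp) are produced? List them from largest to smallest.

XhoI sites (CTCGAG) start at positions 24, 46.
XhoI cuts after the first base of each site, so after positions 24, 46.
The MluI site (ACGCGT) starts at position 62.
MluI cuts after the first base of each site, so after position 62.
Combined cut positions: 24, 46, 62.
Circular molecule, 3 cuts → 3 fragments:
  25–46 → 22 bp
  47–62 → 16 bp
  63–150 then 1–24 → 88 + 24 = 112 bp
Sorted largest to smallest: 112, 22, 16 bp.

112, 22, 16 bp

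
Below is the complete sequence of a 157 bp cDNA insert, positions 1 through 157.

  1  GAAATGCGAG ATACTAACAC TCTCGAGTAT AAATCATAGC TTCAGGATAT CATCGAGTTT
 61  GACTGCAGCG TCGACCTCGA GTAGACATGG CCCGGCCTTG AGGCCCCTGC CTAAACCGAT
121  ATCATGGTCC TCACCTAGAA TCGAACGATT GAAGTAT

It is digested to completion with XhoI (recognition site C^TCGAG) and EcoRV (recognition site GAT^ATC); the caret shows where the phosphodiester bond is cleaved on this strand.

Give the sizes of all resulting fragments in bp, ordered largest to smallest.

XhoI sites (CTCGAG) start at positions 22, 76.
XhoI cuts after the first base of each site, so after positions 22, 76.
EcoRV sites (GATATC) start at positions 46, 118.
EcoRV cuts after base 3 of each site, so after positions 48, 120.
Combined cut positions: 22, 48, 76, 120.
Linear molecule, 4 cuts → 5 fragments:
  1–22 → 22 bp
  23–48 → 26 bp
  49–76 → 28 bp
  77–120 → 44 bp
  121–157 → 37 bp
Sorted largest to smallest: 44, 37, 28, 26, 22 bp.

44, 37, 28, 26, 22 bp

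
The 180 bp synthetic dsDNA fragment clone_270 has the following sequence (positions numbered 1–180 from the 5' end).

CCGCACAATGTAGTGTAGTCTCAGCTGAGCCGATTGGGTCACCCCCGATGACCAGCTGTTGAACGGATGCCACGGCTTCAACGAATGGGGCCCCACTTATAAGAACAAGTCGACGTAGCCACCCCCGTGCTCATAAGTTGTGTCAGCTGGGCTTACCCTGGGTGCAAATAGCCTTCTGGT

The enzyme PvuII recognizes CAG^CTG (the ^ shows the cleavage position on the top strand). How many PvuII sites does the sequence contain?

3

CAGCTG occurs starting at positions 22, 53, 144.
PvuII cuts at 3 sites.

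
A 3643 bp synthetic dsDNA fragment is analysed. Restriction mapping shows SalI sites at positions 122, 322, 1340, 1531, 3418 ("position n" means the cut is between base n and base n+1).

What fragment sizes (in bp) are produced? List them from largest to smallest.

Linear molecule, 5 cuts → 6 fragments:
  122 − 0 = 122 bp
  322 − 122 = 200 bp
  1340 − 322 = 1018 bp
  1531 − 1340 = 191 bp
  3418 − 1531 = 1887 bp
  3643 − 3418 = 225 bp
Sorted largest to smallest: 1887, 1018, 225, 200, 191, 122 bp.

1887, 1018, 225, 200, 191, 122 bp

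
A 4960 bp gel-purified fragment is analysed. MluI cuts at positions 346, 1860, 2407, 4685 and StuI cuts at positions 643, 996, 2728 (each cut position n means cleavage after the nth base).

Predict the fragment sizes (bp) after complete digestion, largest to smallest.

1957, 864, 547, 353, 346, 321, 297, 275 bp

Combined cut positions (sorted): 346, 643, 996, 1860, 2407, 2728, 4685.
Linear molecule, 7 cuts → 8 fragments:
  346 − 0 = 346 bp
  643 − 346 = 297 bp
  996 − 643 = 353 bp
  1860 − 996 = 864 bp
  2407 − 1860 = 547 bp
  2728 − 2407 = 321 bp
  4685 − 2728 = 1957 bp
  4960 − 4685 = 275 bp
Sorted largest to smallest: 1957, 864, 547, 353, 346, 321, 297, 275 bp.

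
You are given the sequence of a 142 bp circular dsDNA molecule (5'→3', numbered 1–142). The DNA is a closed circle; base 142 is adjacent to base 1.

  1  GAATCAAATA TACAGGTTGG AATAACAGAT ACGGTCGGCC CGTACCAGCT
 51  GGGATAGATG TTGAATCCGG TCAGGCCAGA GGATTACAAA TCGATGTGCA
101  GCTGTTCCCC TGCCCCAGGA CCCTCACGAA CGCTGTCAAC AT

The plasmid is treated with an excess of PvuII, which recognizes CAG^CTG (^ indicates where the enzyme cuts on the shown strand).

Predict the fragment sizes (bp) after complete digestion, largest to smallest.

PvuII sites (CAGCTG) start at positions 46, 99.
PvuII cuts after base 3 of each site, so after positions 48, 101.
Circular molecule, 2 cuts → 2 fragments:
  49–101 → 53 bp
  102–142 then 1–48 → 41 + 48 = 89 bp
Sorted largest to smallest: 89, 53 bp.

89, 53 bp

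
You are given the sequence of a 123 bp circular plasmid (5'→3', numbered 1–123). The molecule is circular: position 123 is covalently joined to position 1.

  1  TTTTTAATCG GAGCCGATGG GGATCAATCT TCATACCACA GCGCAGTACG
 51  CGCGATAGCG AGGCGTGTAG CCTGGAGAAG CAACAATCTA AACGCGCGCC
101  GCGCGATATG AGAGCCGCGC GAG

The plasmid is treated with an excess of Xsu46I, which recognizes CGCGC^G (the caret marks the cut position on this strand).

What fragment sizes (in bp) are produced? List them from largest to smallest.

Xsu46I sites (CGCGCG) start at positions 49, 93, 100, 116.
Xsu46I cuts after base 5 of each site (before the last base), so after positions 53, 97, 104, 120.
Circular molecule, 4 cuts → 4 fragments:
  54–97 → 44 bp
  98–104 → 7 bp
  105–120 → 16 bp
  121–123 then 1–53 → 3 + 53 = 56 bp
Sorted largest to smallest: 56, 44, 16, 7 bp.

56, 44, 16, 7 bp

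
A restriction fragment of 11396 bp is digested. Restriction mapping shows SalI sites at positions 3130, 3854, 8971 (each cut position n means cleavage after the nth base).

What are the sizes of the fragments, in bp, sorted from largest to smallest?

5117, 3130, 2425, 724 bp

Linear molecule, 3 cuts → 4 fragments:
  3130 − 0 = 3130 bp
  3854 − 3130 = 724 bp
  8971 − 3854 = 5117 bp
  11396 − 8971 = 2425 bp
Sorted largest to smallest: 5117, 3130, 2425, 724 bp.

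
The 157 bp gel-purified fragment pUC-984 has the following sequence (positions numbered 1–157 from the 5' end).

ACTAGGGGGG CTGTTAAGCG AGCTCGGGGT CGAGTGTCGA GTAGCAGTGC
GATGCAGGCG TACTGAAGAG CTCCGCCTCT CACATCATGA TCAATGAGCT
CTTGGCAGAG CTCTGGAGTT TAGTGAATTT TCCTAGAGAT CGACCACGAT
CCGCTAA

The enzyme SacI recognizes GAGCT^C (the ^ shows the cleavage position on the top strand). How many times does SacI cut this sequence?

4

GAGCTC occurs starting at positions 20, 68, 96, 108.
SacI cuts at 4 sites.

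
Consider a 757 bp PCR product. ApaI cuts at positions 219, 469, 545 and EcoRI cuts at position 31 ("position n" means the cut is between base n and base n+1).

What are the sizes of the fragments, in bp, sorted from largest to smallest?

Combined cut positions (sorted): 31, 219, 469, 545.
Linear molecule, 4 cuts → 5 fragments:
  31 − 0 = 31 bp
  219 − 31 = 188 bp
  469 − 219 = 250 bp
  545 − 469 = 76 bp
  757 − 545 = 212 bp
Sorted largest to smallest: 250, 212, 188, 76, 31 bp.

250, 212, 188, 76, 31 bp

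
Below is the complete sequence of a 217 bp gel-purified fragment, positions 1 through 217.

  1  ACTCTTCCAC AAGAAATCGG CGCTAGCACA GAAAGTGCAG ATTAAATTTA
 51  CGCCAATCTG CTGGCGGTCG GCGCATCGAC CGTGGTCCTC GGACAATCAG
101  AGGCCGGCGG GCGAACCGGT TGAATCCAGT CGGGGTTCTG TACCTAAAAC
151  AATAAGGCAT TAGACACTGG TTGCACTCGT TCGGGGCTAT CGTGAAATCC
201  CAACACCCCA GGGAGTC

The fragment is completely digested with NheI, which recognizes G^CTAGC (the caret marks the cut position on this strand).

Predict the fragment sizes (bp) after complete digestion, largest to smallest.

195, 22 bp

The NheI site (GCTAGC) starts at position 22.
NheI cuts after the first base of each site, so after position 22.
Linear molecule, 1 cut → 2 fragments:
  1–22 → 22 bp
  23–217 → 195 bp
Sorted largest to smallest: 195, 22 bp.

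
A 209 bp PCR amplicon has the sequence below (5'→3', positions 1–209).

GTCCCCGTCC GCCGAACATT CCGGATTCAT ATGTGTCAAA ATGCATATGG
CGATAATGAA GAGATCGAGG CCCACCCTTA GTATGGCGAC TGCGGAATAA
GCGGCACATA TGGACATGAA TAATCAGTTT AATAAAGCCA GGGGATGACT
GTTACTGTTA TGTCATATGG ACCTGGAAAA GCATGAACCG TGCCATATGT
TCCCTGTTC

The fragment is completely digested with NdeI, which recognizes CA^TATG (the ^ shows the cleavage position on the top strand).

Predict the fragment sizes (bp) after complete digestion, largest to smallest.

NdeI sites (CATATG) start at positions 28, 44, 107, 164, 194.
NdeI cuts after base 2 of each site, so after positions 29, 45, 108, 165, 195.
Linear molecule, 5 cuts → 6 fragments:
  1–29 → 29 bp
  30–45 → 16 bp
  46–108 → 63 bp
  109–165 → 57 bp
  166–195 → 30 bp
  196–209 → 14 bp
Sorted largest to smallest: 63, 57, 30, 29, 16, 14 bp.

63, 57, 30, 29, 16, 14 bp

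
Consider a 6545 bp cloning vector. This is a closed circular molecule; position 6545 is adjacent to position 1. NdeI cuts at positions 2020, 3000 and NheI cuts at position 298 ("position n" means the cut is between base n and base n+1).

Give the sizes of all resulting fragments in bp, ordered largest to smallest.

Combined cut positions (sorted): 298, 2020, 3000.
Circular molecule, 3 cuts → 3 fragments:
  2020 − 298 = 1722 bp
  3000 − 2020 = 980 bp
  wrap: 6545 − 3000 + 298 = 3843 bp
Sorted largest to smallest: 3843, 1722, 980 bp.

3843, 1722, 980 bp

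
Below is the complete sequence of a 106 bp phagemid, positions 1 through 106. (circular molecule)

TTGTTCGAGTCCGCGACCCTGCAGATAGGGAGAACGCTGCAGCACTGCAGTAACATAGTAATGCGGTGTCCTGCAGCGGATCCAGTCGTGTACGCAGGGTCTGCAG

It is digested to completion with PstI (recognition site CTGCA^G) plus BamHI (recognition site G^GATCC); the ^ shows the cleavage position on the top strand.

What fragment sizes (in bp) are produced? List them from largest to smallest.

PstI sites (CTGCAG) start at positions 19, 37, 45, 71, 101.
PstI cuts after base 5 of each site (before the last base), so after positions 23, 41, 49, 75, 105.
The BamHI site (GGATCC) starts at position 78.
BamHI cuts after the first base of each site, so after position 78.
Combined cut positions: 23, 41, 49, 75, 78, 105.
Circular molecule, 6 cuts → 6 fragments:
  24–41 → 18 bp
  42–49 → 8 bp
  50–75 → 26 bp
  76–78 → 3 bp
  79–105 → 27 bp
  106–106 then 1–23 → 1 + 23 = 24 bp
Sorted largest to smallest: 27, 26, 24, 18, 8, 3 bp.

27, 26, 24, 18, 8, 3 bp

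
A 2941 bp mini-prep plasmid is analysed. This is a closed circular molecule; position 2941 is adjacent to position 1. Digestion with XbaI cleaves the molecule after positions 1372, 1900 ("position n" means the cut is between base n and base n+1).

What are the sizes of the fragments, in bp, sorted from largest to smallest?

2413, 528 bp

Circular molecule, 2 cuts → 2 fragments:
  1900 − 1372 = 528 bp
  wrap: 2941 − 1900 + 1372 = 2413 bp
Sorted largest to smallest: 2413, 528 bp.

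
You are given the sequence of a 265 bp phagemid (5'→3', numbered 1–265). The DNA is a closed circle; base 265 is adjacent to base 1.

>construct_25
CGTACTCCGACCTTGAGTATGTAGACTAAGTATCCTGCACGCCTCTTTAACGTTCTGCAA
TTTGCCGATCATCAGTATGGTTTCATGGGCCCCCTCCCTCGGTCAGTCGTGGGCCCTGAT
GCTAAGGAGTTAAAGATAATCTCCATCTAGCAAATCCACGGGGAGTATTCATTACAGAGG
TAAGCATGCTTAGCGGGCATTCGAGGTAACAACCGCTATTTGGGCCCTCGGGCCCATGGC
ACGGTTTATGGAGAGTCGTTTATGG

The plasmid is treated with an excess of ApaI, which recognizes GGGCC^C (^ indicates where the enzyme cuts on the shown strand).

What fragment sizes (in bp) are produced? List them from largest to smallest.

ApaI sites (GGGCCC) start at positions 87, 111, 222, 230.
ApaI cuts after base 5 of each site (before the last base), so after positions 91, 115, 226, 234.
Circular molecule, 4 cuts → 4 fragments:
  92–115 → 24 bp
  116–226 → 111 bp
  227–234 → 8 bp
  235–265 then 1–91 → 31 + 91 = 122 bp
Sorted largest to smallest: 122, 111, 24, 8 bp.

122, 111, 24, 8 bp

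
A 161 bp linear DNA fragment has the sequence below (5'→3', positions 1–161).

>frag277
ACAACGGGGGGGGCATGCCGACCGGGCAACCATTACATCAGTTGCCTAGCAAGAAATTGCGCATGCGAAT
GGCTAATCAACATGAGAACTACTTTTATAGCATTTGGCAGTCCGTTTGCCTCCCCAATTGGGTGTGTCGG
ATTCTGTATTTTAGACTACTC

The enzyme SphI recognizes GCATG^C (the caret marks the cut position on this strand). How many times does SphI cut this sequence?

2

GCATGC occurs starting at positions 13, 61.
SphI cuts at 2 sites.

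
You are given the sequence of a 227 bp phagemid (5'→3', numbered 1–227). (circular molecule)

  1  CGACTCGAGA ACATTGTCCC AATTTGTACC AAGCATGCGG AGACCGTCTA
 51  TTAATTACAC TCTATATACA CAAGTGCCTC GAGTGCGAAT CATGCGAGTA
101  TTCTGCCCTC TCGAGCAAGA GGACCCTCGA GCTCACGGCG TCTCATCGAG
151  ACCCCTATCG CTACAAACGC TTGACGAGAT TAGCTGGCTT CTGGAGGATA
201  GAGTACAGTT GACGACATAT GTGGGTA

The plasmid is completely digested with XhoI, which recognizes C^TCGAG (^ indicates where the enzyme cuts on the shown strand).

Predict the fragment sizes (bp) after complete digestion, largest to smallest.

XhoI sites (CTCGAG) start at positions 4, 78, 110, 126.
XhoI cuts after the first base of each site, so after positions 4, 78, 110, 126.
Circular molecule, 4 cuts → 4 fragments:
  5–78 → 74 bp
  79–110 → 32 bp
  111–126 → 16 bp
  127–227 then 1–4 → 101 + 4 = 105 bp
Sorted largest to smallest: 105, 74, 32, 16 bp.

105, 74, 32, 16 bp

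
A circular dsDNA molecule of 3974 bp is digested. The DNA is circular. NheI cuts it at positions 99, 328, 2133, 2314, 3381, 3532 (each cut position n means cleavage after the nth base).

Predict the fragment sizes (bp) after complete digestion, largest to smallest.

1805, 1067, 541, 229, 181, 151 bp

Circular molecule, 6 cuts → 6 fragments:
  328 − 99 = 229 bp
  2133 − 328 = 1805 bp
  2314 − 2133 = 181 bp
  3381 − 2314 = 1067 bp
  3532 − 3381 = 151 bp
  wrap: 3974 − 3532 + 99 = 541 bp
Sorted largest to smallest: 1805, 1067, 541, 229, 181, 151 bp.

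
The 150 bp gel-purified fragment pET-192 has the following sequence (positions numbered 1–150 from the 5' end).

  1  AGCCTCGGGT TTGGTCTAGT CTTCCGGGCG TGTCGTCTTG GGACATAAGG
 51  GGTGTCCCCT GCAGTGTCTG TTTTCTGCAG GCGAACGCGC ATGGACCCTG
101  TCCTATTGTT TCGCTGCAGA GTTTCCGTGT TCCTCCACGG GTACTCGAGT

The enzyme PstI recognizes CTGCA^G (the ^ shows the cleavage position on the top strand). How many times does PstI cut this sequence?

3

CTGCAG occurs starting at positions 59, 75, 114.
PstI cuts at 3 sites.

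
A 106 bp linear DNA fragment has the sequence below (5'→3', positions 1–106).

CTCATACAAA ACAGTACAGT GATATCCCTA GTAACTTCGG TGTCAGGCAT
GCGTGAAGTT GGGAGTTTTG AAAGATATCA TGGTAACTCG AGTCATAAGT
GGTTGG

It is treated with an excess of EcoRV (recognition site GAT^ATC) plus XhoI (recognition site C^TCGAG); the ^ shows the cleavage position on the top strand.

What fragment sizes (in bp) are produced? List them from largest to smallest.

53, 23, 19, 11 bp

EcoRV sites (GATATC) start at positions 21, 74.
EcoRV cuts after base 3 of each site, so after positions 23, 76.
The XhoI site (CTCGAG) starts at position 87.
XhoI cuts after the first base of each site, so after position 87.
Combined cut positions: 23, 76, 87.
Linear molecule, 3 cuts → 4 fragments:
  1–23 → 23 bp
  24–76 → 53 bp
  77–87 → 11 bp
  88–106 → 19 bp
Sorted largest to smallest: 53, 23, 19, 11 bp.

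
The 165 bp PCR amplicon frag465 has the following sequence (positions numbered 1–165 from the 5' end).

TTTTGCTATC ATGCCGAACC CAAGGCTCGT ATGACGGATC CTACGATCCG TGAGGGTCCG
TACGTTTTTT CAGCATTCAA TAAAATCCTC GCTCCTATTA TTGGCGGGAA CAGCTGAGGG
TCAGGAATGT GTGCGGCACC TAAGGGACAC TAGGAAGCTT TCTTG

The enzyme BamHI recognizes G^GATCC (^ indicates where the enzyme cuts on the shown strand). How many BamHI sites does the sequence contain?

1

GGATCC occurs starting at position 36.
BamHI cuts at 1 site.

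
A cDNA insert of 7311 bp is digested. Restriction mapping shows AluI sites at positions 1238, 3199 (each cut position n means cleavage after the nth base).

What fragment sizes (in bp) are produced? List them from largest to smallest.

4112, 1961, 1238 bp

Linear molecule, 2 cuts → 3 fragments:
  1238 − 0 = 1238 bp
  3199 − 1238 = 1961 bp
  7311 − 3199 = 4112 bp
Sorted largest to smallest: 4112, 1961, 1238 bp.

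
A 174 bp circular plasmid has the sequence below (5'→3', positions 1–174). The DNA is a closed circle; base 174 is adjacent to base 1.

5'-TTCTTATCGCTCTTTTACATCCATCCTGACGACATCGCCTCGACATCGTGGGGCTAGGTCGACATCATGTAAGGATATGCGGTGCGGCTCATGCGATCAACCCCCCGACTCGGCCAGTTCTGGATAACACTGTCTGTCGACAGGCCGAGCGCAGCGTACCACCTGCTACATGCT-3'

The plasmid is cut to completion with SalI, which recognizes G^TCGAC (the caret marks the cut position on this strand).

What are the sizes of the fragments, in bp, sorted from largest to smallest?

SalI sites (GTCGAC) start at positions 58, 136.
SalI cuts after the first base of each site, so after positions 58, 136.
Circular molecule, 2 cuts → 2 fragments:
  59–136 → 78 bp
  137–174 then 1–58 → 38 + 58 = 96 bp
Sorted largest to smallest: 96, 78 bp.

96, 78 bp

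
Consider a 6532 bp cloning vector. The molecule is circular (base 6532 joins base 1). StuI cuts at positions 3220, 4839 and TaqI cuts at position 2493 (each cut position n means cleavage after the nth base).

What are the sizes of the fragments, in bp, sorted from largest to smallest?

4186, 1619, 727 bp

Combined cut positions (sorted): 2493, 3220, 4839.
Circular molecule, 3 cuts → 3 fragments:
  3220 − 2493 = 727 bp
  4839 − 3220 = 1619 bp
  wrap: 6532 − 4839 + 2493 = 4186 bp
Sorted largest to smallest: 4186, 1619, 727 bp.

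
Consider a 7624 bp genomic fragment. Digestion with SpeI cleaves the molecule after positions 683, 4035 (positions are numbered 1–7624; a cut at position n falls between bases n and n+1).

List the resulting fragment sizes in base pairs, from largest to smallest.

3589, 3352, 683 bp

Linear molecule, 2 cuts → 3 fragments:
  683 − 0 = 683 bp
  4035 − 683 = 3352 bp
  7624 − 4035 = 3589 bp
Sorted largest to smallest: 3589, 3352, 683 bp.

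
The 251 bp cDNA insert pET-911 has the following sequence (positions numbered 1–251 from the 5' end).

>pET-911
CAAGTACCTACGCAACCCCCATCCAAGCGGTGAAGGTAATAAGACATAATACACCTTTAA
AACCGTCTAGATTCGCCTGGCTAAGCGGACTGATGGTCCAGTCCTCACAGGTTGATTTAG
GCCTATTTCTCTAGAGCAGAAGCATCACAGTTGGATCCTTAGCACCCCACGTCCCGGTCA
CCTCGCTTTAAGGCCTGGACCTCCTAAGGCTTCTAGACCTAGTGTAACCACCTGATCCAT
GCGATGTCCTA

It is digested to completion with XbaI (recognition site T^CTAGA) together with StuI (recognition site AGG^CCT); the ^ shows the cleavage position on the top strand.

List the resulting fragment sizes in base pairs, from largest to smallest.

66, 63, 55, 39, 19, 9 bp

XbaI sites (TCTAGA) start at positions 66, 130, 212.
XbaI cuts after the first base of each site, so after positions 66, 130, 212.
StuI sites (AGGCCT) start at positions 119, 191.
StuI cuts after base 3 of each site, so after positions 121, 193.
Combined cut positions: 66, 121, 130, 193, 212.
Linear molecule, 5 cuts → 6 fragments:
  1–66 → 66 bp
  67–121 → 55 bp
  122–130 → 9 bp
  131–193 → 63 bp
  194–212 → 19 bp
  213–251 → 39 bp
Sorted largest to smallest: 66, 63, 55, 39, 19, 9 bp.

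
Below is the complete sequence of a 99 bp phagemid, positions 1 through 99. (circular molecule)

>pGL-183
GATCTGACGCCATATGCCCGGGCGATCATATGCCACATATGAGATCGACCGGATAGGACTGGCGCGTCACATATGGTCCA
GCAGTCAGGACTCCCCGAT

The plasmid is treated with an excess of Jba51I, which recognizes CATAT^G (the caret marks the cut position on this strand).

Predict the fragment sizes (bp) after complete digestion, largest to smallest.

40, 34, 16, 9 bp

Jba51I sites (CATATG) start at positions 11, 27, 36, 70.
Jba51I cuts after base 5 of each site (before the last base), so after positions 15, 31, 40, 74.
Circular molecule, 4 cuts → 4 fragments:
  16–31 → 16 bp
  32–40 → 9 bp
  41–74 → 34 bp
  75–99 then 1–15 → 25 + 15 = 40 bp
Sorted largest to smallest: 40, 34, 16, 9 bp.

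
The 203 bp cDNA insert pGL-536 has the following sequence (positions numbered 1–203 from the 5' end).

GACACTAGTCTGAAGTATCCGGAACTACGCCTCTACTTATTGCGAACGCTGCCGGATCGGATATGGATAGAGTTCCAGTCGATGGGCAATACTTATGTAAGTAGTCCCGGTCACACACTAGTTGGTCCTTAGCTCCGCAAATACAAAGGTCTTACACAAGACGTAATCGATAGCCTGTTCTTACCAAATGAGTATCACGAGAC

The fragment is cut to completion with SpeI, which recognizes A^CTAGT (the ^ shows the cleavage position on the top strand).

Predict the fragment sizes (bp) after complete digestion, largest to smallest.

SpeI sites (ACTAGT) start at positions 4, 117.
SpeI cuts after the first base of each site, so after positions 4, 117.
Linear molecule, 2 cuts → 3 fragments:
  1–4 → 4 bp
  5–117 → 113 bp
  118–203 → 86 bp
Sorted largest to smallest: 113, 86, 4 bp.

113, 86, 4 bp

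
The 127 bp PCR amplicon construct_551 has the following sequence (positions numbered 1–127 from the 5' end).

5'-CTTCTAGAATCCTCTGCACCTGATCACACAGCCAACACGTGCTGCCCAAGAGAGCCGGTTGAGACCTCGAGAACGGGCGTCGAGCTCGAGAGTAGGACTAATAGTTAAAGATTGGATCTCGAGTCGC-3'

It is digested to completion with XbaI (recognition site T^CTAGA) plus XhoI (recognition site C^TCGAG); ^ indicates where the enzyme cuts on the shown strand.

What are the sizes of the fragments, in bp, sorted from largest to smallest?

The XbaI site (TCTAGA) starts at position 3.
XbaI cuts after the first base of each site, so after position 3.
XhoI sites (CTCGAG) start at positions 66, 85, 118.
XhoI cuts after the first base of each site, so after positions 66, 85, 118.
Combined cut positions: 3, 66, 85, 118.
Linear molecule, 4 cuts → 5 fragments:
  1–3 → 3 bp
  4–66 → 63 bp
  67–85 → 19 bp
  86–118 → 33 bp
  119–127 → 9 bp
Sorted largest to smallest: 63, 33, 19, 9, 3 bp.

63, 33, 19, 9, 3 bp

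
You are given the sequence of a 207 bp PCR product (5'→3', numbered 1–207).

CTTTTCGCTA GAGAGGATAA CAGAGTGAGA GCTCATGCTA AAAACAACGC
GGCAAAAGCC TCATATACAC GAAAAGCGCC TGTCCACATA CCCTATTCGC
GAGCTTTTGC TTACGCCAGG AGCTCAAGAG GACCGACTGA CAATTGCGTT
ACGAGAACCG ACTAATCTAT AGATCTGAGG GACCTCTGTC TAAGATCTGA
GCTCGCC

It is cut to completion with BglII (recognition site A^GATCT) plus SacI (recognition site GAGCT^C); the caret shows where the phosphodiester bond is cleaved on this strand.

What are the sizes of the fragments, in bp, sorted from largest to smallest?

91, 47, 33, 22, 10, 4 bp

BglII sites (AGATCT) start at positions 171, 193.
BglII cuts after the first base of each site, so after positions 171, 193.
SacI sites (GAGCTC) start at positions 29, 120, 199.
SacI cuts after base 5 of each site (before the last base), so after positions 33, 124, 203.
Combined cut positions: 33, 124, 171, 193, 203.
Linear molecule, 5 cuts → 6 fragments:
  1–33 → 33 bp
  34–124 → 91 bp
  125–171 → 47 bp
  172–193 → 22 bp
  194–203 → 10 bp
  204–207 → 4 bp
Sorted largest to smallest: 91, 47, 33, 22, 10, 4 bp.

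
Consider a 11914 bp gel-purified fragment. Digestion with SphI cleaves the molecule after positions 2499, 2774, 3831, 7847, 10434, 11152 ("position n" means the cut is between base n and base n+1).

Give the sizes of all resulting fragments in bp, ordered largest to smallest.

4016, 2587, 2499, 1057, 762, 718, 275 bp

Linear molecule, 6 cuts → 7 fragments:
  2499 − 0 = 2499 bp
  2774 − 2499 = 275 bp
  3831 − 2774 = 1057 bp
  7847 − 3831 = 4016 bp
  10434 − 7847 = 2587 bp
  11152 − 10434 = 718 bp
  11914 − 11152 = 762 bp
Sorted largest to smallest: 4016, 2587, 2499, 1057, 762, 718, 275 bp.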